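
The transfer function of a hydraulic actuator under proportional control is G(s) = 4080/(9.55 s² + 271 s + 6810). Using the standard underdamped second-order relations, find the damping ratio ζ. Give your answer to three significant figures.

ζ ≈ 0.531

Dividing through by 9.55: denominator becomes s² + 28.38 s + 713.1.
So ω_n = √713.1 = 26.7 rad/s and ζ = 28.38/(2·26.7) = 0.531.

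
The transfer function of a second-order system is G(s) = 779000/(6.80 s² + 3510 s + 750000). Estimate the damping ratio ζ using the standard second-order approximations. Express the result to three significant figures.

Dividing through by 6.80: denominator becomes s² + 516.2 s + 110300.
So ω_n = √110300 = 332 rad/s and ζ = 516.2/(2·332) = 0.777.

ζ ≈ 0.777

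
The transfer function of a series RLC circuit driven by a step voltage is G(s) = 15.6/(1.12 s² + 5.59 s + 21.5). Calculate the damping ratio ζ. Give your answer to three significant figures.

ζ ≈ 0.570

Dividing through by 1.12: denominator becomes s² + 4.991 s + 19.20.
So ω_n = √19.20 = 4.38 rad/s and ζ = 4.991/(2·4.38) = 0.570.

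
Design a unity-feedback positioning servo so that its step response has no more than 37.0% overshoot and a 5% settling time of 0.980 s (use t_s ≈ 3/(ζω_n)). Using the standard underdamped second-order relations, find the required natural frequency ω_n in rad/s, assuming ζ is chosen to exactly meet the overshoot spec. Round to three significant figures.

ω_n ≈ 10.1 rad/s

Inverting the overshoot relation: ζ = |ln 0.370|/√(π² + ln²0.370) = 0.302.
From t_s ≈ 3/(ζω_n): ω_n = 3/(ζ·t_s) = 3/(0.302·0.980) = 10.1 rad/s.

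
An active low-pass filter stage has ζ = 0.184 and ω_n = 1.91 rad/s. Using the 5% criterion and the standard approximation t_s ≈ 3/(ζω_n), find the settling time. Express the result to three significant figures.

t_s ≈ 3/(ζω_n) = 3/(0.184 × 1.91) = 8.54 s.

t_s ≈ 8.54 s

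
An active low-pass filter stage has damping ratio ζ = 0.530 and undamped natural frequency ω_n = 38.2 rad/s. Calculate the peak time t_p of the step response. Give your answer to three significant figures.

t_p ≈ 0.0970 s

The damped frequency is ω_d = ω_n√(1−ζ²) = 38.2·√(1−0.281) = 32.4 rad/s.
Peak time t_p = π/ω_d = π/32.4 = 0.0970 s.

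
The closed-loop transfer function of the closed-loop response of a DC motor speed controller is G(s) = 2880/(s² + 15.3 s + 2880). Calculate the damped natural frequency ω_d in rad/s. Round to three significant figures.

ω_d ≈ 53.1 rad/s

Comparing the denominator to s² + 2ζω_n s + ω_n²: ω_n = √2880 = 53.7 rad/s, and 2ζω_n = 15.3 so ζ = 15.3/(2·53.7) = 0.143.
The damped frequency ω_d = ω_n√(1−ζ²) = 53.1 rad/s.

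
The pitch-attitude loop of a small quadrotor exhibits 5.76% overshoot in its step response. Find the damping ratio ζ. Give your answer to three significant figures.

From %OS = 100·exp(−πζ/√(1−ζ²)), invert to get ζ = −ln(OS)/√(π² + ln²(OS)) with OS = 0.0576.
−ln 0.0576 = 2.854, so ζ = 2.854/√(π² + 8.147) = 0.672.

ζ ≈ 0.672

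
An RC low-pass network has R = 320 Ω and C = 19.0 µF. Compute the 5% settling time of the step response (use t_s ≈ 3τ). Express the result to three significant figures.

τ = RC = 320 × 19.0 µF = 0.00608 s.
t_s ≈ 3τ = 0.0182 s.

t_s ≈ 0.0182 s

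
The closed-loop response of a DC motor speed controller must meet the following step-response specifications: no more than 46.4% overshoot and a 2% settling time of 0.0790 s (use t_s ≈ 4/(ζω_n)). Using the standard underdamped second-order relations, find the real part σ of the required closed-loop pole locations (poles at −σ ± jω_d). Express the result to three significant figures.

σ ≈ 50.6

The settling-time spec alone fixes σ = ζω_n = 4/t_s = 4/0.0790 = 50.6.
(Overshoot then fixes ζ = 0.237 and hence ω_d = σ·√(1−ζ²)/ζ = 207 rad/s.)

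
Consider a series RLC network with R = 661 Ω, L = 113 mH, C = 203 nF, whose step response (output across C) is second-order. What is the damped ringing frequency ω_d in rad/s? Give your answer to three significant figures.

ω_d ≈ 5920 rad/s

For a series RLC circuit (capacitor voltage as output), ω_n = 1/√(LC) = 1/√(113 mH · 203 nF) = 6600 rad/s.
ζ = (R/2)·√(C/L) = (661/2)·√(203 nF/113 mH) = 0.443.
The damped frequency ω_d = ω_n√(1−ζ²) = 5920 rad/s.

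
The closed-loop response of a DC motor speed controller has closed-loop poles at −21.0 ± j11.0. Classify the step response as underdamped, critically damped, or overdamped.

Since the poles form a complex-conjugate pair with nonzero imaginary part, the response is underdamped.

underdamped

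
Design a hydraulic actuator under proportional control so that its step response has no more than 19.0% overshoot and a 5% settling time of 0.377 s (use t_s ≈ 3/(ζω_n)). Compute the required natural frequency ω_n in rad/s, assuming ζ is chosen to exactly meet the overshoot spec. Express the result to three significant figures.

ω_n ≈ 17.0 rad/s

ζ = −ln(OS)/√(π² + (ln OS)²). With OS = 0.190, ln OS = −1.661 and ζ = 1.661/3.554 = 0.467.
From t_s ≈ 3/(ζω_n): ω_n = 3/(ζ·t_s) = 3/(0.467·0.377) = 17.0 rad/s.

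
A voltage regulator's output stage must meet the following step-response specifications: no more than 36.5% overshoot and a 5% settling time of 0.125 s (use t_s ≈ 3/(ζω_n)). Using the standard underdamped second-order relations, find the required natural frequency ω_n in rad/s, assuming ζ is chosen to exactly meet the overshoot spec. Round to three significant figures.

From %OS = 100·exp(−πζ/√(1−ζ²)), invert to get ζ = −ln(OS)/√(π² + ln²(OS)) with OS = 0.365.
−ln 0.365 = 1.008, so ζ = 1.008/√(π² + 1.016) = 0.305.
Then ω_n = 3/(ζ t_s) = 3/(0.305 × 0.125) = 78.6 rad/s.

ω_n ≈ 78.6 rad/s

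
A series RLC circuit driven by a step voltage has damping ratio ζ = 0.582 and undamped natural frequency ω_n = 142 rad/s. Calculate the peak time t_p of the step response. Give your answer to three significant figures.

t_p ≈ 0.0272 s

The damped frequency is ω_d = ω_n√(1−ζ²) = 142·√(1−0.339) = 115 rad/s.
Peak time t_p = π/ω_d = π/115 = 0.0272 s.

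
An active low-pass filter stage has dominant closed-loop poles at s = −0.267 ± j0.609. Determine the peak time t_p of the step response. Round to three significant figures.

t_p ≈ 5.16 s

t_p = π/ω_d with ω_d = 0.609 (the imaginary part), so t_p = 5.16 s.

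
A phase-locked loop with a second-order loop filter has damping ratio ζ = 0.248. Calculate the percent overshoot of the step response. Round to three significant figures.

%OS ≈ 44.7%

For an underdamped second-order system, %OS = 100·exp(−πζ/√(1−ζ²)).
πζ/√(1−ζ²) = π·0.248/√(1−0.0615) = 0.8042, so %OS = 100·e^(−0.8042) = 44.7%.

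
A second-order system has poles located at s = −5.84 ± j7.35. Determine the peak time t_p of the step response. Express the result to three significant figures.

t_p ≈ 0.427 s

t_p = π/ω_d with ω_d = 7.35 (the imaginary part), so t_p = 0.427 s.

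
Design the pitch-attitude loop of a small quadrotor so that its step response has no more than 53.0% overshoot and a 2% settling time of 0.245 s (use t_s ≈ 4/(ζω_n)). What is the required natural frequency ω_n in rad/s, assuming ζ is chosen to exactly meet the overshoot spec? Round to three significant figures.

ω_n ≈ 82.4 rad/s

ζ = −ln(OS)/√(π² + (ln OS)²). With OS = 0.530, ln OS = −0.6349 and ζ = 0.6349/3.205 = 0.198.
From t_s ≈ 4/(ζω_n): ω_n = 4/(ζ·t_s) = 4/(0.198·0.245) = 82.4 rad/s.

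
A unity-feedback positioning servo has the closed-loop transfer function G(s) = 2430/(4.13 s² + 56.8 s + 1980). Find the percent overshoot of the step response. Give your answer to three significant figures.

%OS ≈ 35.4%

Dividing through by 4.13: denominator becomes s² + 13.75 s + 479.4.
So ω_n = √479.4 = 21.9 rad/s and ζ = 13.75/(2·21.9) = 0.314.
%OS = 100·exp(−πζ/√(1−ζ²)) = 35.4%.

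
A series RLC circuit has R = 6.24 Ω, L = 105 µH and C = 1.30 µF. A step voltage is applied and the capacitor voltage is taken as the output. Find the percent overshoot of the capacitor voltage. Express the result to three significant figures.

%OS ≈ 31.3%

For a series RLC circuit (capacitor voltage as output), ω_n = 1/√(LC) = 1/√(105 µH · 1.30 µF) = 85600 rad/s.
ζ = (R/2)·√(C/L) = (6.24/2)·√(1.30 µF/105 µH) = 0.347.
%OS = 100·exp(−πζ/√(1−ζ²)) = 31.3%.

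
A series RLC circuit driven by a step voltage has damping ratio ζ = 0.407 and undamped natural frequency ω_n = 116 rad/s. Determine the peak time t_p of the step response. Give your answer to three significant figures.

The damped frequency is ω_d = ω_n√(1−ζ²) = 116·√(1−0.166) = 106 rad/s.
Peak time t_p = π/ω_d = π/106 = 0.0296 s.

t_p ≈ 0.0296 s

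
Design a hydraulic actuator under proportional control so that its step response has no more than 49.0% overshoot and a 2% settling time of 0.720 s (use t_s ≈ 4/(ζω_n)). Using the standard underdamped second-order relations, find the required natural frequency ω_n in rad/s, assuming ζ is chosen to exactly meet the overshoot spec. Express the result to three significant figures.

ω_n ≈ 25.1 rad/s

Inverting the overshoot relation: ζ = |ln 0.490|/√(π² + ln²0.490) = 0.221.
Then ω_n = 4/(ζ t_s) = 4/(0.221 × 0.720) = 25.1 rad/s.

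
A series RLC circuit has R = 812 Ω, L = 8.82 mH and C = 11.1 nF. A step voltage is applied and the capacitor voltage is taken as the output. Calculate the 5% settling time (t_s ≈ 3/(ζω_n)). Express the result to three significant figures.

For a series RLC circuit (capacitor voltage as output), ω_n = 1/√(LC) = 1/√(8.82 mH · 11.1 nF) = 101000 rad/s.
ζ = (R/2)·√(C/L) = (812/2)·√(11.1 nF/8.82 mH) = 0.455.
t_s ≈ 3/(ζω_n) = 0.0000652 s.

t_s ≈ 0.0000652 s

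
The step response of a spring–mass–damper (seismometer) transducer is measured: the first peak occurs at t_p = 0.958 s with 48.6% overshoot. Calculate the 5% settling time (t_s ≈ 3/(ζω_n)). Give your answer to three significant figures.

t_s ≈ 3.98 s

From the overshoot, ζ = −ln(OS)/√(π²+ln²(OS)) = 0.224.
From t_p = π/ω_d, ω_d = π/0.958 = 3.28 rad/s, so ω_n = ω_d/√(1−ζ²) = 3.36 rad/s.
t_s ≈ 3/(ζω_n) = 3/(0.224·3.36) = 3.98 s.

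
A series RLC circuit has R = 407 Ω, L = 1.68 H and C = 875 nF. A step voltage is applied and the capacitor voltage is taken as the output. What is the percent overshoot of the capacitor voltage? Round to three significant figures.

%OS ≈ 62.7%

For a series RLC circuit (capacitor voltage as output), ω_n = 1/√(LC) = 1/√(1.68 H · 875 nF) = 825 rad/s.
ζ = (R/2)·√(C/L) = (407/2)·√(875 nF/1.68 H) = 0.147.
Overshoot: exp(−π·0.147/√(1−0.147²)) = 0.627, i.e. 62.7%.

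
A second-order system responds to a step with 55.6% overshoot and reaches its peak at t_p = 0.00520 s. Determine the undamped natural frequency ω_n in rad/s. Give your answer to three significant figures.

ω_n ≈ 615 rad/s

The overshoot fixes ζ = −ln(OS)/√(π²+ln²(OS)) = 0.184.
t_p = π/ω_d ⇒ ω_d = 604 rad/s; then ω_n = ω_d/√(1−ζ²) = 615 rad/s.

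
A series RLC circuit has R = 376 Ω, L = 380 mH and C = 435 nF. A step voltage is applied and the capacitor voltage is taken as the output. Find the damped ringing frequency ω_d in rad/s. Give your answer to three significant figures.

For a series RLC circuit (capacitor voltage as output), ω_n = 1/√(LC) = 1/√(380 mH · 435 nF) = 2460 rad/s.
ζ = (R/2)·√(C/L) = (376/2)·√(435 nF/380 mH) = 0.201.
ω_d = ω_n√(1−ζ²) = 2410 rad/s.

ω_d ≈ 2410 rad/s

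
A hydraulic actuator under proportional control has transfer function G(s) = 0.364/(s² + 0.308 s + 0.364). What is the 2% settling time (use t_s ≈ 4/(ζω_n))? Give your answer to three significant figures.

ω_n = √0.364 = 0.603 rad/s; ζ = 0.308/(2·0.603) = 0.255.
t_s ≈ 4/(ζω_n) = 4/(0.255·0.603) = 26.0 s.

t_s ≈ 26.0 s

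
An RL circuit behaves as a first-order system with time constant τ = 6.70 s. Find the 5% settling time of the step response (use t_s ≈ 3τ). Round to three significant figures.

t_s ≈ 3τ = 20.1 s.

t_s ≈ 20.1 s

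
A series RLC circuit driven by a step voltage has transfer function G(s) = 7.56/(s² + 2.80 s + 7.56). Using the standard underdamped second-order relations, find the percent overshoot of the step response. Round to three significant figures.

Matching coefficients with s² + 2ζω_n s + ω_n² gives ω_n² = 7.56 ⇒ ω_n = 2.75 rad/s, and ζ = 2.80/(2ω_n) = 0.509.
Overshoot: exp(−π·0.509/√(1−0.509²)) = 0.156, i.e. 15.6%.

%OS ≈ 15.6%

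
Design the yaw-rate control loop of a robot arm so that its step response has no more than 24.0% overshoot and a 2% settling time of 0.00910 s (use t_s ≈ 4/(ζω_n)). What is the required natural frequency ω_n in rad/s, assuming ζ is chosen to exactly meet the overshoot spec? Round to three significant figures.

ω_n ≈ 1060 rad/s

Inverting the overshoot relation: ζ = |ln 0.240|/√(π² + ln²0.240) = 0.414.
Then ω_n = 4/(ζ t_s) = 4/(0.414 × 0.00910) = 1060 rad/s.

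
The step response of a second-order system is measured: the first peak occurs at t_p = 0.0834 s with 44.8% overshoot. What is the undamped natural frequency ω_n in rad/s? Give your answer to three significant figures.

ω_n ≈ 38.9 rad/s

The overshoot fixes ζ = −ln(OS)/√(π²+ln²(OS)) = 0.248.
t_p = π/ω_d ⇒ ω_d = 37.7 rad/s; then ω_n = ω_d/√(1−ζ²) = 38.9 rad/s.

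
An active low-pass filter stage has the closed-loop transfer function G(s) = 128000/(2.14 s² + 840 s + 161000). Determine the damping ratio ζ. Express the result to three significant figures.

Dividing through by 2.14: denominator becomes s² + 392.5 s + 75230.
So ω_n = √75230 = 274 rad/s and ζ = 392.5/(2·274) = 0.716.

ζ ≈ 0.716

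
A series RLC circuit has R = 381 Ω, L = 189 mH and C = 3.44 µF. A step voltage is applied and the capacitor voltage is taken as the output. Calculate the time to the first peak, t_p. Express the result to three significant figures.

For a series RLC circuit (capacitor voltage as output), ω_n = 1/√(LC) = 1/√(189 mH · 3.44 µF) = 1240 rad/s.
ζ = (R/2)·√(C/L) = (381/2)·√(3.44 µF/189 mH) = 0.813.
ω_d = 1240·√(1 − 0.813²) = 723 rad/s. t_p = π/ω_d = 0.00435 s.

t_p ≈ 0.00435 s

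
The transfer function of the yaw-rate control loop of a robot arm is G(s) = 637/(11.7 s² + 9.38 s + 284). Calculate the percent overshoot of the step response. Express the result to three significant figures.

Dividing through by 11.7: denominator becomes s² + 0.8017 s + 24.27.
So ω_n = √24.27 = 4.93 rad/s and ζ = 0.8017/(2·4.93) = 0.0814.
%OS = 100·exp(−πζ/√(1−ζ²)) = 77.4%.

%OS ≈ 77.4%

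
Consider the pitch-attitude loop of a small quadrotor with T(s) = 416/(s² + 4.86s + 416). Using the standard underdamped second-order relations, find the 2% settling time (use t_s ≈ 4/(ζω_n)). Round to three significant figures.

Comparing the denominator to s² + 2ζω_n s + ω_n²: ω_n = √416 = 20.4 rad/s, and 2ζω_n = 4.86 so ζ = 4.86/(2·20.4) = 0.119.
t_s ≈ 4/(ζω_n) = 4/(0.119·20.4) = 1.65 s.

t_s ≈ 1.65 s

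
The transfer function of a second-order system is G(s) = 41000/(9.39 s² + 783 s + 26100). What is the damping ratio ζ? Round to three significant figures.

Dividing through by 9.39: denominator becomes s² + 83.39 s + 2780.
So ω_n = √2780 = 52.7 rad/s and ζ = 83.39/(2·52.7) = 0.791.

ζ ≈ 0.791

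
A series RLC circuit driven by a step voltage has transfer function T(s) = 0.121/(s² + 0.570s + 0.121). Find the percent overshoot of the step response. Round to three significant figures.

ω_n = √0.121 = 0.348 rad/s; ζ = 0.570/(2·0.348) = 0.819.
%OS = 100 e^{−πζ/√(1−ζ²)} with ζ = 0.819 gives 1.12%.

%OS ≈ 1.12%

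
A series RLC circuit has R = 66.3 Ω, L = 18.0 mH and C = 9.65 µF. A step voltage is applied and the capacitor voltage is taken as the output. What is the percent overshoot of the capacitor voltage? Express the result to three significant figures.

%OS ≈ 2.32%

For a series RLC circuit (capacitor voltage as output), ω_n = 1/√(LC) = 1/√(18.0 mH · 9.65 µF) = 2400 rad/s.
ζ = (R/2)·√(C/L) = (66.3/2)·√(9.65 µF/18.0 mH) = 0.768.
Overshoot: exp(−π·0.768/√(1−0.768²)) = 0.0232, i.e. 2.32%.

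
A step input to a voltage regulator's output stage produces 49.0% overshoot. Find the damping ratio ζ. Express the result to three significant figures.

ζ ≈ 0.221

Inverting the overshoot relation: ζ = |ln 0.490|/√(π² + ln²0.490) = 0.221.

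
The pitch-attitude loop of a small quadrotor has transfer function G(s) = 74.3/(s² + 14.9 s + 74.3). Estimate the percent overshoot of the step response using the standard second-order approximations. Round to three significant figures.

ω_n = √74.3 = 8.62 rad/s; ζ = 14.9/(2·8.62) = 0.864.
%OS = 100·exp(−πζ/√(1−ζ²)) = 0.452%.

%OS ≈ 0.452%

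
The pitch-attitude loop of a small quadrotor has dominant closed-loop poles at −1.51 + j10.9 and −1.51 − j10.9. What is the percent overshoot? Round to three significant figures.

%OS ≈ 64.7%

The poles are at −σ ± jω_d with σ = 1.51 and ω_d = 10.9, so ω_n = √(σ²+ω_d²) = 11.0 rad/s and ζ = σ/ω_n = 0.137.
Overshoot: exp(−π·0.137/√(1−0.137²)) = 0.647, i.e. 64.7%.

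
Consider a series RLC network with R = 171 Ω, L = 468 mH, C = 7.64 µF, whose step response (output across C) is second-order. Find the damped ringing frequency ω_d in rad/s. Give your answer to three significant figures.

For a series RLC circuit (capacitor voltage as output), ω_n = 1/√(LC) = 1/√(468 mH · 7.64 µF) = 529 rad/s.
ζ = (R/2)·√(C/L) = (171/2)·√(7.64 µF/468 mH) = 0.345.
The damped frequency ω_d = ω_n√(1−ζ²) = 496 rad/s.

ω_d ≈ 496 rad/s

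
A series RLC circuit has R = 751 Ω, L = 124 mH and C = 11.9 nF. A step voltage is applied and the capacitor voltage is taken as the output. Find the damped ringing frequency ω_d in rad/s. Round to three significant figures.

For a series RLC circuit (capacitor voltage as output), ω_n = 1/√(LC) = 1/√(124 mH · 11.9 nF) = 26000 rad/s.
ζ = (R/2)·√(C/L) = (751/2)·√(11.9 nF/124 mH) = 0.116.
ω_d = ω_n√(1−ζ²) = 25900 rad/s.

ω_d ≈ 25900 rad/s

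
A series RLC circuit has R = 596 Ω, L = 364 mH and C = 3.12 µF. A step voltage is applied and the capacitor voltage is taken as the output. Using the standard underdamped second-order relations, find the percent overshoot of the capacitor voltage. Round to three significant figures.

For a series RLC circuit (capacitor voltage as output), ω_n = 1/√(LC) = 1/√(364 mH · 3.12 µF) = 938 rad/s.
ζ = (R/2)·√(C/L) = (596/2)·√(3.12 µF/364 mH) = 0.872.
%OS = 100 e^{−πζ/√(1−ζ²)} with ζ = 0.872 gives 0.367%.

%OS ≈ 0.367%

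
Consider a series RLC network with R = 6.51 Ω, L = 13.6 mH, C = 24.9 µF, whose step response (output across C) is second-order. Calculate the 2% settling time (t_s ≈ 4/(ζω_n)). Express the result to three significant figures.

t_s ≈ 0.0167 s

For a series RLC circuit (capacitor voltage as output), ω_n = 1/√(LC) = 1/√(13.6 mH · 24.9 µF) = 1720 rad/s.
ζ = (R/2)·√(C/L) = (6.51/2)·√(24.9 µF/13.6 mH) = 0.139.
t_s ≈ 4/(ζω_n) = 0.0167 s.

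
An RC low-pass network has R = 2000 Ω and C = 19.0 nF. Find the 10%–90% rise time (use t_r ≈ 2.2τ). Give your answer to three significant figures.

τ = RC = 2000 × 19.0 nF = 0.0000380 s.
t_r ≈ 2.2τ = 0.0000836 s.

t_r ≈ 0.0000836 s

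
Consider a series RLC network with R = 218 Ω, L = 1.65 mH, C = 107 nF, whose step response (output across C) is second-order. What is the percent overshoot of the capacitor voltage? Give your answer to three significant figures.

%OS ≈ 0.316%

For a series RLC circuit (capacitor voltage as output), ω_n = 1/√(LC) = 1/√(1.65 mH · 107 nF) = 75300 rad/s.
ζ = (R/2)·√(C/L) = (218/2)·√(107 nF/1.65 mH) = 0.878.
%OS = 100·exp(−πζ/√(1−ζ²)) = 0.316%.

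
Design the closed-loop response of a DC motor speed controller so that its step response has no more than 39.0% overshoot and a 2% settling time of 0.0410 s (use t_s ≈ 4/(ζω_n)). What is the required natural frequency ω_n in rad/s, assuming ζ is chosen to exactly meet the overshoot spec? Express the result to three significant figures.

Inverting the overshoot relation: ζ = |ln 0.390|/√(π² + ln²0.390) = 0.287.
Then ω_n = 4/(ζ t_s) = 4/(0.287 × 0.0410) = 340 rad/s.

ω_n ≈ 340 rad/s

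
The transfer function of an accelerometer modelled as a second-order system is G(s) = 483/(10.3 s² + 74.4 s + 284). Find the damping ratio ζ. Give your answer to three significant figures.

Dividing through by 10.3: denominator becomes s² + 7.223 s + 27.57.
So ω_n = √27.57 = 5.25 rad/s and ζ = 7.223/(2·5.25) = 0.688.

ζ ≈ 0.688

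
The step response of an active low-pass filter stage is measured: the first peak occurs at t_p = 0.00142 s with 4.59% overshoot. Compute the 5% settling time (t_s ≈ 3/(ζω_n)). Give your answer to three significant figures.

ζ from %OS: ζ = |ln 0.0459|/√(π²+ln²0.0459) = 0.700.
t_p = π/ω_d ⇒ ω_d = 2210 rad/s; then ω_n = ω_d/√(1−ζ²) = 3100 rad/s.
t_s ≈ 3/(ζω_n) = 3/(0.700·3100) = 0.00138 s.

t_s ≈ 0.00138 s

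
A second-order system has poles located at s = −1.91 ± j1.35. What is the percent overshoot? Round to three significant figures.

The poles are at −σ ± jω_d with σ = 1.91 and ω_d = 1.35, so ω_n = √(σ²+ω_d²) = 2.34 rad/s and ζ = σ/ω_n = 0.817.
Overshoot: exp(−π·0.817/√(1−0.817²)) = 0.0117, i.e. 1.17%.

%OS ≈ 1.17%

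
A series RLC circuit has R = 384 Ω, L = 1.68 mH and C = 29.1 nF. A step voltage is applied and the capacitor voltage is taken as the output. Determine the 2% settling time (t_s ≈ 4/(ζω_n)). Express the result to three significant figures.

For a series RLC circuit (capacitor voltage as output), ω_n = 1/√(LC) = 1/√(1.68 mH · 29.1 nF) = 143000 rad/s.
ζ = (R/2)·√(C/L) = (384/2)·√(29.1 nF/1.68 mH) = 0.799.
t_s ≈ 4/(ζω_n) = 0.0000350 s.

t_s ≈ 0.0000350 s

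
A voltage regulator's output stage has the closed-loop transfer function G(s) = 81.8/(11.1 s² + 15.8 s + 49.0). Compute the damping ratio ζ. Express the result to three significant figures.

Dividing through by 11.1: denominator becomes s² + 1.423 s + 4.414.
So ω_n = √4.414 = 2.10 rad/s and ζ = 1.423/(2·2.10) = 0.339.

ζ ≈ 0.339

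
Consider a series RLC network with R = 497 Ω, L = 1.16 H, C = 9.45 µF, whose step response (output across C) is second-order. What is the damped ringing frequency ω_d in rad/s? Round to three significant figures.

ω_d ≈ 213 rad/s

For a series RLC circuit (capacitor voltage as output), ω_n = 1/√(LC) = 1/√(1.16 H · 9.45 µF) = 302 rad/s.
ζ = (R/2)·√(C/L) = (497/2)·√(9.45 µF/1.16 H) = 0.709.
ω_d = ω_n√(1−ζ²) = 213 rad/s.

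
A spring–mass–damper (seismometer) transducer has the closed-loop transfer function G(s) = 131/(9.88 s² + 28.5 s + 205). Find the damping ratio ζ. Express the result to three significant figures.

Dividing through by 9.88: denominator becomes s² + 2.885 s + 20.75.
So ω_n = √20.75 = 4.56 rad/s and ζ = 2.885/(2·4.56) = 0.317.

ζ ≈ 0.317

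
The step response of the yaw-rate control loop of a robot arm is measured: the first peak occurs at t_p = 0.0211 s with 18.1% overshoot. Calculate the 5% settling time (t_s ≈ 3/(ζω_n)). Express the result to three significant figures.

ζ from %OS: ζ = |ln 0.181|/√(π²+ln²0.181) = 0.478.
From t_p = π/ω_d, ω_d = π/0.0211 = 149 rad/s, so ω_n = ω_d/√(1−ζ²) = 170 rad/s.
t_s ≈ 3/(ζω_n) = 3/(0.478·170) = 0.0370 s.

t_s ≈ 0.0370 s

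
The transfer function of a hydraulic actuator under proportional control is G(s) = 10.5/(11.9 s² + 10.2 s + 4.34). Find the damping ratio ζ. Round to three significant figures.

ζ ≈ 0.710

Dividing through by 11.9: denominator becomes s² + 0.8571 s + 0.3647.
So ω_n = √0.3647 = 0.604 rad/s and ζ = 0.8571/(2·0.604) = 0.710.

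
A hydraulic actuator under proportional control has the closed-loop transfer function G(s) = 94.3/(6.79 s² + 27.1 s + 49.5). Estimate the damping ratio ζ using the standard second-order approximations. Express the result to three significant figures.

ζ ≈ 0.739

Dividing through by 6.79: denominator becomes s² + 3.991 s + 7.290.
So ω_n = √7.290 = 2.70 rad/s and ζ = 3.991/(2·2.70) = 0.739.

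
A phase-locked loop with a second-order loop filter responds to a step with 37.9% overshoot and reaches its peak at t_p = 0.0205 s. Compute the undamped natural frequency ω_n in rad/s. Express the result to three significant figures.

The overshoot fixes ζ = −ln(OS)/√(π²+ln²(OS)) = 0.295.
From t_p = π/ω_d, ω_d = π/0.0205 = 153 rad/s, so ω_n = ω_d/√(1−ζ²) = 160 rad/s.

ω_n ≈ 160 rad/s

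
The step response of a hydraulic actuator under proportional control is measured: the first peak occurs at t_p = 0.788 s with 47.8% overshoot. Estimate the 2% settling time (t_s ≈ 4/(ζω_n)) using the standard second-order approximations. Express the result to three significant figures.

ζ from %OS: ζ = |ln 0.478|/√(π²+ln²0.478) = 0.229.
t_p = π/ω_d ⇒ ω_d = 3.99 rad/s; then ω_n = ω_d/√(1−ζ²) = 4.10 rad/s.
t_s ≈ 4/(ζω_n) = 4/(0.229·4.10) = 4.27 s.

t_s ≈ 4.27 s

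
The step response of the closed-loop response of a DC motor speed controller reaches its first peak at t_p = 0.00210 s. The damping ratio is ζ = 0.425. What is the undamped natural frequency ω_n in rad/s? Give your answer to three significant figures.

Peak time t_p = π/ω_d, so ω_d = π/t_p = π/0.00210 = 1500 rad/s.
ω_n = ω_d/√(1−ζ²) = 1500/√0.819 = 1650 rad/s.

ω_n ≈ 1650 rad/s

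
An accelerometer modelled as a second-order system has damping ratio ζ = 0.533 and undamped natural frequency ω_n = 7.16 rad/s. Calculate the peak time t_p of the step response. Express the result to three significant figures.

The damped frequency is ω_d = ω_n√(1−ζ²) = 7.16·√(1−0.284) = 6.06 rad/s.
Peak time t_p = π/ω_d = π/6.06 = 0.519 s.

t_p ≈ 0.519 s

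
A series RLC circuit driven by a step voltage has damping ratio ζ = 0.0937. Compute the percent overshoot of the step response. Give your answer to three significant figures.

For an underdamped second-order system, %OS = 100·exp(−πζ/√(1−ζ²)).
πζ/√(1−ζ²) = π·0.0937/√(1−0.00878) = 0.2957, so %OS = 100·e^(−0.2957) = 74.4%.

%OS ≈ 74.4%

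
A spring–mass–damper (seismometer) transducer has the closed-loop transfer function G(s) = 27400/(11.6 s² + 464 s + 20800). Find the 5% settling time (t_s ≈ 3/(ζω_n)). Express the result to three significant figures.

t_s ≈ 0.150 s

Dividing through by 11.6: denominator becomes s² + 40.00 s + 1793.
So ω_n = √1793 = 42.3 rad/s and ζ = 40.00/(2·42.3) = 0.472.
t_s ≈ 3/(ζω_n) = 0.150 s.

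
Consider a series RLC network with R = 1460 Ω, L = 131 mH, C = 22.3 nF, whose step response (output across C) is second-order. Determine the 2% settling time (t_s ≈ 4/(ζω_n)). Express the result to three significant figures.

For a series RLC circuit (capacitor voltage as output), ω_n = 1/√(LC) = 1/√(131 mH · 22.3 nF) = 18500 rad/s.
ζ = (R/2)·√(C/L) = (1460/2)·√(22.3 nF/131 mH) = 0.301.
t_s ≈ 4/(ζω_n) = 0.000718 s.

t_s ≈ 0.000718 s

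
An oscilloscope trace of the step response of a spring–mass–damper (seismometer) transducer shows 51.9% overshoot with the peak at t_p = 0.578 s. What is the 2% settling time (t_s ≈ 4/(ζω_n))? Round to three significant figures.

From the overshoot, ζ = −ln(OS)/√(π²+ln²(OS)) = 0.204.
From t_p = π/ω_d, ω_d = π/0.578 = 5.44 rad/s, so ω_n = ω_d/√(1−ζ²) = 5.55 rad/s.
t_s ≈ 4/(ζω_n) = 4/(0.204·5.55) = 3.53 s.

t_s ≈ 3.53 s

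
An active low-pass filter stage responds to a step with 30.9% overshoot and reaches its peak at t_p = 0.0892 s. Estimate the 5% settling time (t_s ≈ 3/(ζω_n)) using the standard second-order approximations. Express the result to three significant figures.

t_s ≈ 0.228 s

The overshoot fixes ζ = −ln(OS)/√(π²+ln²(OS)) = 0.350.
From t_p = π/ω_d, ω_d = π/0.0892 = 35.2 rad/s, so ω_n = ω_d/√(1−ζ²) = 37.6 rad/s.
t_s ≈ 3/(ζω_n) = 3/(0.350·37.6) = 0.228 s.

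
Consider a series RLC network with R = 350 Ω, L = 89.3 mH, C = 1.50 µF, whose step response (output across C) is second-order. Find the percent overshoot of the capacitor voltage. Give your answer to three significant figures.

%OS ≈ 3.94%

For a series RLC circuit (capacitor voltage as output), ω_n = 1/√(LC) = 1/√(89.3 mH · 1.50 µF) = 2730 rad/s.
ζ = (R/2)·√(C/L) = (350/2)·√(1.50 µF/89.3 mH) = 0.717.
%OS = 100·exp(−πζ/√(1−ζ²)) = 3.94%.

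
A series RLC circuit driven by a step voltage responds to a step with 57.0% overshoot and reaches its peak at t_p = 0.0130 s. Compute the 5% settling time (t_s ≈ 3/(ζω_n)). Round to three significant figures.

ζ from %OS: ζ = |ln 0.570|/√(π²+ln²0.570) = 0.176.
From t_p = π/ω_d, ω_d = π/0.0130 = 242 rad/s, so ω_n = ω_d/√(1−ζ²) = 245 rad/s.
t_s ≈ 3/(ζω_n) = 3/(0.176·245) = 0.0694 s.

t_s ≈ 0.0694 s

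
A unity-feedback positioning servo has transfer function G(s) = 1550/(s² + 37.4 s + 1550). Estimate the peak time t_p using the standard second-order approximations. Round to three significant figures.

Comparing the denominator to s² + 2ζω_n s + ω_n²: ω_n = √1550 = 39.4 rad/s, and 2ζω_n = 37.4 so ζ = 37.4/(2·39.4) = 0.475.
ω_d = ω_n√(1−ζ²) = 34.6 rad/s. Then t_p = π/ω_d = 0.0907 s.

t_p ≈ 0.0907 s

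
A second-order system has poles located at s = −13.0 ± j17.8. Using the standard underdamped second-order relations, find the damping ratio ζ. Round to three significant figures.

With σ = 13.0, ω_d = 17.8: ω_n = √(σ²+ω_d²) = 22.0 rad/s, ζ = σ/ω_n = 0.590.

ζ ≈ 0.590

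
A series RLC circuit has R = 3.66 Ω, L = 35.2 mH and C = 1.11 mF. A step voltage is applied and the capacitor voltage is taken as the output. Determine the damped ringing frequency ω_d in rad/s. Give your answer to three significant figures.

ω_d ≈ 151 rad/s

For a series RLC circuit (capacitor voltage as output), ω_n = 1/√(LC) = 1/√(35.2 mH · 1.11 mF) = 160 rad/s.
ζ = (R/2)·√(C/L) = (3.66/2)·√(1.11 mF/35.2 mH) = 0.325.
ω_d = 160·√(1 − 0.325²) = 151 rad/s.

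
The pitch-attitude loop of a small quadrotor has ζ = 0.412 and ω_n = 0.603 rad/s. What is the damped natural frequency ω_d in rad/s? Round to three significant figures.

ω_d = ω_n√(1−ζ²) = 0.603·√0.830 = 0.549 rad/s.

ω_d ≈ 0.549 rad/s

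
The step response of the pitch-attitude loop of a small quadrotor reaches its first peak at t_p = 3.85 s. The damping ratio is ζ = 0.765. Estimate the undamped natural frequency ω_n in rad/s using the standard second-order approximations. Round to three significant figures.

Peak time t_p = π/ω_d, so ω_d = π/t_p = π/3.85 = 0.816 rad/s.
ω_n = ω_d/√(1−ζ²) = 0.816/√0.415 = 1.27 rad/s.

ω_n ≈ 1.27 rad/s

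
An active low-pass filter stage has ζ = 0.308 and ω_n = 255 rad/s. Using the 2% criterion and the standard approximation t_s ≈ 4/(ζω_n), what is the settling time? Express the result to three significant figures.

t_s ≈ 4/(ζω_n) = 4/(0.308 × 255) = 0.0509 s.

t_s ≈ 0.0509 s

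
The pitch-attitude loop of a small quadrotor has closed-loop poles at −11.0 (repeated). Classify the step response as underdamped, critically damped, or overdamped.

critically damped

Since there is a repeated negative-real pole, the response is critically damped.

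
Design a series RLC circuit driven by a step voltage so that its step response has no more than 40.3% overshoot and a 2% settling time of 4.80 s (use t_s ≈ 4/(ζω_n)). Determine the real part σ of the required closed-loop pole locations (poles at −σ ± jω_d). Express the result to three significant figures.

The settling-time spec alone fixes σ = ζω_n = 4/t_s = 4/4.80 = 0.833.
(Overshoot then fixes ζ = 0.278 and hence ω_d = σ·√(1−ζ²)/ζ = 2.88 rad/s.)

σ ≈ 0.833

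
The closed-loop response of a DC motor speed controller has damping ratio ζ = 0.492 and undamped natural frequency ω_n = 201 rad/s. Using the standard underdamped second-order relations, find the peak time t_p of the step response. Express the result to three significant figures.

The damped frequency is ω_d = ω_n√(1−ζ²) = 201·√(1−0.242) = 175 rad/s.
Peak time t_p = π/ω_d = π/175 = 0.0180 s.

t_p ≈ 0.0180 s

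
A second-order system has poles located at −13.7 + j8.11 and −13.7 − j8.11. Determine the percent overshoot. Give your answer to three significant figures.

|pole| = ω_n = √(13.7² + 8.11²) = 15.9 rad/s; ζ = cos θ = σ/ω_n = 0.861.
%OS = 100 e^{−πζ/√(1−ζ²)} with ζ = 0.861 gives 0.496%.

%OS ≈ 0.496%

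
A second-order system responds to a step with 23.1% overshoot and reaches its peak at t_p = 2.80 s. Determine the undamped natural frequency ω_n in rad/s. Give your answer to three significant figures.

ω_n ≈ 1.24 rad/s

ζ from %OS: ζ = |ln 0.231|/√(π²+ln²0.231) = 0.423.
From t_p = π/ω_d, ω_d = π/2.80 = 1.12 rad/s, so ω_n = ω_d/√(1−ζ²) = 1.24 rad/s.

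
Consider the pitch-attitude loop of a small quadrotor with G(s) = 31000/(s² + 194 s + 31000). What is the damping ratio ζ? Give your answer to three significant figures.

ζ ≈ 0.551

ω_n = √31000 = 176 rad/s; ζ = 194/(2·176) = 0.551.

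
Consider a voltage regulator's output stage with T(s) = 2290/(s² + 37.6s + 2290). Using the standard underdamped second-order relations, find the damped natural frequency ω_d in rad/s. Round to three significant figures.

Matching coefficients with s² + 2ζω_n s + ω_n² gives ω_n² = 2290 ⇒ ω_n = 47.9 rad/s, and ζ = 37.6/(2ω_n) = 0.393.
ω_d = ω_n√(1−ζ²) = 44.0 rad/s.

ω_d ≈ 44.0 rad/s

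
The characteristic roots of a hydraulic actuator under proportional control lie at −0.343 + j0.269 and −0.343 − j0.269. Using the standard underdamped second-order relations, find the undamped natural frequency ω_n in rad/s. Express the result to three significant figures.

The poles are at −σ ± jω_d with σ = 0.343 and ω_d = 0.269, so ω_n = √(σ²+ω_d²) = 0.436 rad/s and ζ = σ/ω_n = 0.787.

ω_n ≈ 0.436 rad/s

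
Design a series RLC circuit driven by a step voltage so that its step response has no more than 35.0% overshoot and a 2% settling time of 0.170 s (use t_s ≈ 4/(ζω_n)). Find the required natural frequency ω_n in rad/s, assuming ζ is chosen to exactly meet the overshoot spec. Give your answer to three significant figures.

ω_n ≈ 74.2 rad/s

Inverting the overshoot relation: ζ = |ln 0.350|/√(π² + ln²0.350) = 0.317.
From t_s ≈ 4/(ζω_n): ω_n = 4/(ζ·t_s) = 4/(0.317·0.170) = 74.2 rad/s.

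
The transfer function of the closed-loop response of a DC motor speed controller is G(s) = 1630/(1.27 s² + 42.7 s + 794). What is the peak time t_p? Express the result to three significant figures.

Dividing through by 1.27: denominator becomes s² + 33.62 s + 625.2.
So ω_n = √625.2 = 25.0 rad/s and ζ = 33.62/(2·25.0) = 0.672.
ω_d = ω_n√(1−ζ²) = 18.5 rad/s. t_p = π/ω_d = 0.170 s.

t_p ≈ 0.170 s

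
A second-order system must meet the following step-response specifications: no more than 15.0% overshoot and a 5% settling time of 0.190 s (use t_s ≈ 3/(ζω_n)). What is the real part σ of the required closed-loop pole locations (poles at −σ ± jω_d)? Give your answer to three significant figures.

σ ≈ 15.8

The settling-time spec alone fixes σ = ζω_n = 3/t_s = 3/0.190 = 15.8.
(Overshoot then fixes ζ = 0.517 and hence ω_d = σ·√(1−ζ²)/ζ = 26.1 rad/s.)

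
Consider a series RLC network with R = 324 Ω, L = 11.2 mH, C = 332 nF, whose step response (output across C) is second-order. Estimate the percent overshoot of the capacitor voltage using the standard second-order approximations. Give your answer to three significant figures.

%OS ≈ 0.279%

For a series RLC circuit (capacitor voltage as output), ω_n = 1/√(LC) = 1/√(11.2 mH · 332 nF) = 16400 rad/s.
ζ = (R/2)·√(C/L) = (324/2)·√(332 nF/11.2 mH) = 0.882.
Overshoot: exp(−π·0.882/√(1−0.882²)) = 0.00279, i.e. 0.279%.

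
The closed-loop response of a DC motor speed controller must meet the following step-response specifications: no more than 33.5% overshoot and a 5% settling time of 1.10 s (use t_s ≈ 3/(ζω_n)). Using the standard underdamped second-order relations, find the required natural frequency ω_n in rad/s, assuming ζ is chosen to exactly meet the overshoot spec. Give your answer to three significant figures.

ω_n ≈ 8.30 rad/s

Inverting the overshoot relation: ζ = |ln 0.335|/√(π² + ln²0.335) = 0.329.
Then ω_n = 3/(ζ t_s) = 3/(0.329 × 1.10) = 8.30 rad/s.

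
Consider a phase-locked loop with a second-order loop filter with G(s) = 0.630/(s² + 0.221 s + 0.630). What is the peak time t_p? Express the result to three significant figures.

t_p ≈ 4.00 s

Comparing the denominator to s² + 2ζω_n s + ω_n²: ω_n = √0.630 = 0.794 rad/s, and 2ζω_n = 0.221 so ζ = 0.221/(2·0.794) = 0.139.
The damped frequency ω_d = ω_n√(1−ζ²) = 0.786 rad/s. Then t_p = π/ω_d = 4.00 s.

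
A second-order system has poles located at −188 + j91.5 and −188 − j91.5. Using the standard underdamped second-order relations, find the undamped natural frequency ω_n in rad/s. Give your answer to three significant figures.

ω_n ≈ 209 rad/s

|pole| = ω_n = √(188² + 91.5²) = 209 rad/s; ζ = cos θ = σ/ω_n = 0.899.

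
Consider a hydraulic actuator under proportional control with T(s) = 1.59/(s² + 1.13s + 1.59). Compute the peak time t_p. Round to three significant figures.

Matching coefficients with s² + 2ζω_n s + ω_n² gives ω_n² = 1.59 ⇒ ω_n = 1.26 rad/s, and ζ = 1.13/(2ω_n) = 0.448.
ω_d = ω_n√(1−ζ²) = 1.13 rad/s. Then t_p = π/ω_d = 2.79 s.

t_p ≈ 2.79 s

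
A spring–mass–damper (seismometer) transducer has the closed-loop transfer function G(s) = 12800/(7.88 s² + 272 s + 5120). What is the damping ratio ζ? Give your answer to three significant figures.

ζ ≈ 0.677

Dividing through by 7.88: denominator becomes s² + 34.52 s + 649.7.
So ω_n = √649.7 = 25.5 rad/s and ζ = 34.52/(2·25.5) = 0.677.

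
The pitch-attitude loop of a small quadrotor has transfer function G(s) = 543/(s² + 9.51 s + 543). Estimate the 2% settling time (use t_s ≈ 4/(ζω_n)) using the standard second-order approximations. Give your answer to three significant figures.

t_s ≈ 0.841 s

ω_n = √543 = 23.3 rad/s; ζ = 9.51/(2·23.3) = 0.204.
t_s ≈ 4/(ζω_n) = 4/(0.204·23.3) = 0.841 s.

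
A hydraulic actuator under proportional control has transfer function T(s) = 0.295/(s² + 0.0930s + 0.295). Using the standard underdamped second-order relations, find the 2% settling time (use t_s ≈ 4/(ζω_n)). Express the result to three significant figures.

ω_n = √0.295 = 0.543 rad/s; ζ = 0.0930/(2·0.543) = 0.0856.
t_s ≈ 4/(ζω_n) = 4/(0.0856·0.543) = 86.0 s.

t_s ≈ 86.0 s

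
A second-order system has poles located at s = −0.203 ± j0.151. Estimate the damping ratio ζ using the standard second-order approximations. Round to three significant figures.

|pole| = ω_n = √(0.203² + 0.151²) = 0.253 rad/s; ζ = cos θ = σ/ω_n = 0.802.

ζ ≈ 0.802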